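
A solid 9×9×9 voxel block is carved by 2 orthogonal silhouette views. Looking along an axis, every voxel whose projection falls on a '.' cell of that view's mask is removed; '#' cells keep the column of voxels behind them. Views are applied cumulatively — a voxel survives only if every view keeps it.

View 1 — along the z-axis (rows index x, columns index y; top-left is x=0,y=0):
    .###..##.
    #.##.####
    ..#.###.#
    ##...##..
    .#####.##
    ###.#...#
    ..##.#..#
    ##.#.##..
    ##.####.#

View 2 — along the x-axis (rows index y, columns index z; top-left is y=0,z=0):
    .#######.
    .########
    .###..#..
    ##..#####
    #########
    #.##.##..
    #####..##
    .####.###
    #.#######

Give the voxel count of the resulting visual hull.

remaining voxels: 331

initial block: 9^3 = 729
[1] z-view keeps 49 columns → grid now 441
[2] x-view keeps 62 columns → grid now 331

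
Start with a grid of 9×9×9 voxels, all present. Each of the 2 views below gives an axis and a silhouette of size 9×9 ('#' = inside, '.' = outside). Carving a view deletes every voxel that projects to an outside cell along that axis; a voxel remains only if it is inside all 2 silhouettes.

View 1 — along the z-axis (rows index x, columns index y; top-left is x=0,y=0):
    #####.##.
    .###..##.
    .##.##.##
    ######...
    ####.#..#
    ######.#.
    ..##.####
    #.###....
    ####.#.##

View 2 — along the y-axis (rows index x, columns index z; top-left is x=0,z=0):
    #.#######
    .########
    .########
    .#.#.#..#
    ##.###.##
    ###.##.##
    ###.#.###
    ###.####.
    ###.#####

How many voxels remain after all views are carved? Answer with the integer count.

385 voxels

full grid |V| = 729
step 1: project along z, AND mask (54/81) → |grid| = 486
step 2: project along y, AND mask (64/81) → |grid| = 385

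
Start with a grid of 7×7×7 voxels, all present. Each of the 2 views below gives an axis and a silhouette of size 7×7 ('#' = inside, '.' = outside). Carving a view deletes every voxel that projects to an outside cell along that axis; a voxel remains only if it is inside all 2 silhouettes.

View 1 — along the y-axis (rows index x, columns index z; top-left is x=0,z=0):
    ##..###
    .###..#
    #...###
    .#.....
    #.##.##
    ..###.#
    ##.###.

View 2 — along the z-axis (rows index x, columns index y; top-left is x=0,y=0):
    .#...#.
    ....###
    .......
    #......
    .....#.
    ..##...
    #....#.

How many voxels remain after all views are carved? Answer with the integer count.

full grid |V| = 343
carve view 1 (along y, XZ-mask fill 28/49): 196 voxels remain
carve view 2 (along z, XY-mask fill 11/49): 46 voxels remain

46 voxels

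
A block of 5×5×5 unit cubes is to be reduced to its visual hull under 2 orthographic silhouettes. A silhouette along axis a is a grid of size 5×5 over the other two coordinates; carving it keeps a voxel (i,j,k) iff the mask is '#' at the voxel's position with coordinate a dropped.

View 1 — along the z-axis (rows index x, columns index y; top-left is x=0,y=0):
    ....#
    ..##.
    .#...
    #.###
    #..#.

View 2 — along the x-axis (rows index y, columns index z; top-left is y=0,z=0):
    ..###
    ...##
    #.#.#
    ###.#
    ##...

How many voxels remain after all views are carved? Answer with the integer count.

start: 5×5×5 = 125 voxels
carve view 1 (along z, XY-mask fill 10/25): 50 voxels remain
carve view 2 (along x, YZ-mask fill 14/25): 30 voxels remain

30 voxels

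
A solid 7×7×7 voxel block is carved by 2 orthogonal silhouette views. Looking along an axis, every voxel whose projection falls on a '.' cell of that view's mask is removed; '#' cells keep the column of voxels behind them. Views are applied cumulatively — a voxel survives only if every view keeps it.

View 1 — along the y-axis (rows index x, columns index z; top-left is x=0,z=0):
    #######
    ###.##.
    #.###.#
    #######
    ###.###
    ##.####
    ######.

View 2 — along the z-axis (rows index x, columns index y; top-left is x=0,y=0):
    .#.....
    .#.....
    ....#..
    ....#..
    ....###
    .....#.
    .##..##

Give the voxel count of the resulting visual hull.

full grid |V| = 343
  1. axis=1 (XZ plane), |mask|=42  ⇒  voxels=294
  2. axis=2 (XY plane), |mask|=12  ⇒  voxels=72

|visual hull| = 72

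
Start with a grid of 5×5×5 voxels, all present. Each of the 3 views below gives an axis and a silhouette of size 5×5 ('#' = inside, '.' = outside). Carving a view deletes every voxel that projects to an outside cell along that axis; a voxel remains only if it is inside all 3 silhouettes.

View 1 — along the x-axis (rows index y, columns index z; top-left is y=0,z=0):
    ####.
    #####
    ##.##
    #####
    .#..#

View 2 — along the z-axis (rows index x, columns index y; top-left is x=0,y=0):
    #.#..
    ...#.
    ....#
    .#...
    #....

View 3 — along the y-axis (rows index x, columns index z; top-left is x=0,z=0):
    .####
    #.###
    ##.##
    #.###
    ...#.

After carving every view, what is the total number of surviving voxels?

full grid |V| = 125
V1 x: intersect with YZ mask (20 set) -- 100 left
V2 z: intersect with XY mask (6 set) -- 24 left
V3 y: intersect with XZ mask (17 set) -- 17 left

voxel count = 17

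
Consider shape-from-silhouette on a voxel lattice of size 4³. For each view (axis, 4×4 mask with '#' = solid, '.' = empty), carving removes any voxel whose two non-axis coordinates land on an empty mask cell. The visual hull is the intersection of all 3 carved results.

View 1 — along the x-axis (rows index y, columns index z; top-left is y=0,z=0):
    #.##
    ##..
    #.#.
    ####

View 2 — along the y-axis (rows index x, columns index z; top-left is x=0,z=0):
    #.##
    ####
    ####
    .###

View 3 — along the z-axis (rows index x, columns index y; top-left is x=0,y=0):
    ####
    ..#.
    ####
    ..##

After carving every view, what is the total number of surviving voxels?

full grid |V| = 64
[1] x-view keeps 11 columns → grid now 44
[2] y-view keeps 14 columns → grid now 38
[3] z-view keeps 11 columns → grid now 26

remaining voxels: 26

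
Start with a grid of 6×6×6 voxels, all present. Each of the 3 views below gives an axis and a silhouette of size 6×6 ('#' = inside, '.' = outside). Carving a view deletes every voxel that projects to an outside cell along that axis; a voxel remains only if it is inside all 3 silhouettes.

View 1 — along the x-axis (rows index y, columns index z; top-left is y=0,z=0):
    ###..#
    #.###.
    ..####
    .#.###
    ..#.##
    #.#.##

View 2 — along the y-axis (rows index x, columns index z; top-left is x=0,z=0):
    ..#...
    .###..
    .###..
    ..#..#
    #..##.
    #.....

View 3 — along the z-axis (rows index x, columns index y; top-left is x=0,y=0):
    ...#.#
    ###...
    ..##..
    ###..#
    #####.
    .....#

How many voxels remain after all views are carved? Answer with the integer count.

initial block: 6^3 = 216
[1] x-view keeps 23 columns → grid now 138
[2] y-view keeps 13 columns → grid now 49
[3] z-view keeps 17 columns → grid now 28

remaining voxels: 28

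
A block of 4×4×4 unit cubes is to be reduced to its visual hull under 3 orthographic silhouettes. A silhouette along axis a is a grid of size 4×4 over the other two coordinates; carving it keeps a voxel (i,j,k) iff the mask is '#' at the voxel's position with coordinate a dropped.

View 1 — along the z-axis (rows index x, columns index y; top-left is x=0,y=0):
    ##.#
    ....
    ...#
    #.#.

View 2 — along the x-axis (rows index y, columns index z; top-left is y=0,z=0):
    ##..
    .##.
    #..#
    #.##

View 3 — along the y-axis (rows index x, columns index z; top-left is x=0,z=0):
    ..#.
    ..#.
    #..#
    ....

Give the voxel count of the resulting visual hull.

initial block: 4^3 = 64
  1. axis=2 (XY plane), |mask|=6  ⇒  voxels=24
  2. axis=0 (YZ plane), |mask|=9  ⇒  voxels=14
  3. axis=1 (XZ plane), |mask|=4  ⇒  voxels=4

|visual hull| = 4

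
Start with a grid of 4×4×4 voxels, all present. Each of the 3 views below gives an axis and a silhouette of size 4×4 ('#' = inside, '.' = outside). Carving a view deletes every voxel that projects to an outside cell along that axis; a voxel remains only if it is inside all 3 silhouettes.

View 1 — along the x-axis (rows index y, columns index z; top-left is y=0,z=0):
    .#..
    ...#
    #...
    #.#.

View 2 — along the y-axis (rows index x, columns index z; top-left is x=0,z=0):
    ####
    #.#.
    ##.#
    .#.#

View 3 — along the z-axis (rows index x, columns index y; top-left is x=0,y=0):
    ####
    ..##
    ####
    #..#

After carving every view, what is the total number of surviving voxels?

before carving: 64 voxels (4×4×4)
V1 x: intersect with YZ mask (5 set) -- 20 left
V2 y: intersect with XZ mask (11 set) -- 14 left
V3 z: intersect with XY mask (12 set) -- 13 left

voxel count = 13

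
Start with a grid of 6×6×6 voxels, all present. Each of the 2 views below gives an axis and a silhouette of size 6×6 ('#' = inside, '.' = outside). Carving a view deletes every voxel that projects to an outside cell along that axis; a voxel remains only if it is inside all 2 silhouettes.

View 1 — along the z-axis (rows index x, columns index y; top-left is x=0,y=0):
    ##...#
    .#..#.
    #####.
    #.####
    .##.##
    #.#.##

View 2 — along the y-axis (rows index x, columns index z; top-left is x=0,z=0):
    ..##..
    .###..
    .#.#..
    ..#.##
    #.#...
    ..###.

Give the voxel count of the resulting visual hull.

|visual hull| = 57

initial block: 6^3 = 216
after view 1 [z-axis, 23 of 36 cells solid] → remaining = 138
after view 2 [y-axis, 15 of 36 cells solid] → remaining = 57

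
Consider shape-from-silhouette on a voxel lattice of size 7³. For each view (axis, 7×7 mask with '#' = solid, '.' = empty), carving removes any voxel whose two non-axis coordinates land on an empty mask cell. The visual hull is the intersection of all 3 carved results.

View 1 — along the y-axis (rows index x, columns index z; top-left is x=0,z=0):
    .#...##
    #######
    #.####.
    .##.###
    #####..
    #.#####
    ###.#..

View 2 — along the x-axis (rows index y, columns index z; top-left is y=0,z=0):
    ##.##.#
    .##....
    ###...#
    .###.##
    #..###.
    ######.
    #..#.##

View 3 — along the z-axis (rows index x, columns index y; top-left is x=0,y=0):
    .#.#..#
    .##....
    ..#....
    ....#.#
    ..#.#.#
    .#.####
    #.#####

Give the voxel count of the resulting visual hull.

initial block: 7^3 = 343
  1. axis=1 (XZ plane), |mask|=35  ⇒  voxels=245
  2. axis=0 (YZ plane), |mask|=30  ⇒  voxels=148
  3. axis=2 (XY plane), |mask|=22  ⇒  voxels=59

remaining voxels: 59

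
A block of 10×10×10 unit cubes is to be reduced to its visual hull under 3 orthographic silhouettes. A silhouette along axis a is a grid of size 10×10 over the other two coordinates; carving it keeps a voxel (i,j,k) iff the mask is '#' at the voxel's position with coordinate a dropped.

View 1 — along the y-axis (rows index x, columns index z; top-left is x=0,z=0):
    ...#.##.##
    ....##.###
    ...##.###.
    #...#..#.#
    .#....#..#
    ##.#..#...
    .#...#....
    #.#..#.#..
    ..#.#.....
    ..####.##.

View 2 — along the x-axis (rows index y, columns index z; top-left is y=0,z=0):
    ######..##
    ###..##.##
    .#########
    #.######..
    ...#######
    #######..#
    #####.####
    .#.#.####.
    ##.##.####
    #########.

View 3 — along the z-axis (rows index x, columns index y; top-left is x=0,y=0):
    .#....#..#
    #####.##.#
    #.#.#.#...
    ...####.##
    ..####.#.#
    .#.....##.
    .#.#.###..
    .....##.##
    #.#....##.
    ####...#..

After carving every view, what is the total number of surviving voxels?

start: 10×10×10 = 1000 voxels
carve view 1 (along y, XZ-mask fill 40/100): 400 voxels remain
carve view 2 (along x, YZ-mask fill 78/100): 313 voxels remain
carve view 3 (along z, XY-mask fill 48/100): 152 voxels remain

remaining voxels: 152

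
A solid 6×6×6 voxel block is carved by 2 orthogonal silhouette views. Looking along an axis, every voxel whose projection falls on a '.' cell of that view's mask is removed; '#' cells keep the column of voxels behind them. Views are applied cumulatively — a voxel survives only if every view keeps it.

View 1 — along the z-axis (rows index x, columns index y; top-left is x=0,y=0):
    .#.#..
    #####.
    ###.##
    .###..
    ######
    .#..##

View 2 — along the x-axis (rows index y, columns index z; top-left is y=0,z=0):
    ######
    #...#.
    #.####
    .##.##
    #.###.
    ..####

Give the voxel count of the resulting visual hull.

|visual hull| = 94

before carving: 216 voxels (6×6×6)
V1 z: intersect with XY mask (24 set) -- 144 left
V2 x: intersect with YZ mask (25 set) -- 94 left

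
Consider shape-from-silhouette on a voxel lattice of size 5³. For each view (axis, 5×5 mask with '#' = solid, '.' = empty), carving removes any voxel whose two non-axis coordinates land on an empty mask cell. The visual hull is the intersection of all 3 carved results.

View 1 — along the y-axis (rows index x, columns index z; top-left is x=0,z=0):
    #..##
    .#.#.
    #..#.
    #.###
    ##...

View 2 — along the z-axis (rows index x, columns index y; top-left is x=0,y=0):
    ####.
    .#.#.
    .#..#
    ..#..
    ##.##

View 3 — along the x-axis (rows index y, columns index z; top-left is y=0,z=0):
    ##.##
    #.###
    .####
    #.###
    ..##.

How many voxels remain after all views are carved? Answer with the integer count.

full grid |V| = 125
after view 1 [y-axis, 13 of 25 cells solid] → remaining = 65
after view 2 [z-axis, 13 of 25 cells solid] → remaining = 32
after view 3 [x-axis, 18 of 25 cells solid] → remaining = 23

voxel count = 23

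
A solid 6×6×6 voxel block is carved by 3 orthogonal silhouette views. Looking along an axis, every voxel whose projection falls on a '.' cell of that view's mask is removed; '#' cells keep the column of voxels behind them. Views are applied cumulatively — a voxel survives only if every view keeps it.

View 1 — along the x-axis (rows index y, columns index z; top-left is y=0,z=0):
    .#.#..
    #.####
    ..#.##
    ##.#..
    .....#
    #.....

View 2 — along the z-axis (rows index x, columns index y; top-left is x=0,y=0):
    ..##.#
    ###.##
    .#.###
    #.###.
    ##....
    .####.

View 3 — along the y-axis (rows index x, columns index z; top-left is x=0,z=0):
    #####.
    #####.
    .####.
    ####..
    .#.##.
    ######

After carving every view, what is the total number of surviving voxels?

|visual hull| = 42

start: 6×6×6 = 216 voxels
carve view 1 (along x, YZ-mask fill 15/36): 90 voxels remain
carve view 2 (along z, XY-mask fill 22/36): 57 voxels remain
carve view 3 (along y, XZ-mask fill 27/36): 42 voxels remain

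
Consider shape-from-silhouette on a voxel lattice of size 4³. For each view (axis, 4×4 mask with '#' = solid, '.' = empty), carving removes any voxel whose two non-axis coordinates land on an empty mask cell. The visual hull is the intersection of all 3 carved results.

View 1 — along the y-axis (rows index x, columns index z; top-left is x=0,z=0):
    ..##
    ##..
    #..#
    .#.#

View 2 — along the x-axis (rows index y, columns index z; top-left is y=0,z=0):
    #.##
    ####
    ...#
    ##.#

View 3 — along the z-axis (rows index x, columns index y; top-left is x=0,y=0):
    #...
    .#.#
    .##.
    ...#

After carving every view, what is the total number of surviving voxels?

voxel count = 11

before carving: 64 voxels (4×4×4)
carve view 1 (along y, XZ-mask fill 8/16): 32 voxels remain
carve view 2 (along x, YZ-mask fill 11/16): 24 voxels remain
carve view 3 (along z, XY-mask fill 6/16): 11 voxels remain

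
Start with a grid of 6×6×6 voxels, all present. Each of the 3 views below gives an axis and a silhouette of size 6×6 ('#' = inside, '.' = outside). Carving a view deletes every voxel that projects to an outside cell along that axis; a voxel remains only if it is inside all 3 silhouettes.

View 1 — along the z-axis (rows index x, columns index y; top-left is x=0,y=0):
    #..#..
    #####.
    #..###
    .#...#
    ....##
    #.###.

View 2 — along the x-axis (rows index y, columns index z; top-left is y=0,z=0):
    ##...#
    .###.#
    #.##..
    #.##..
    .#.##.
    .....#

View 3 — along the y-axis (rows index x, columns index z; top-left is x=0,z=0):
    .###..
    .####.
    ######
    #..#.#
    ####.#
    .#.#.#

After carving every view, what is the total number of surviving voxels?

voxel count = 36

full grid |V| = 216
[1] z-view keeps 19 columns → grid now 114
[2] x-view keeps 17 columns → grid now 53
[3] y-view keeps 24 columns → grid now 36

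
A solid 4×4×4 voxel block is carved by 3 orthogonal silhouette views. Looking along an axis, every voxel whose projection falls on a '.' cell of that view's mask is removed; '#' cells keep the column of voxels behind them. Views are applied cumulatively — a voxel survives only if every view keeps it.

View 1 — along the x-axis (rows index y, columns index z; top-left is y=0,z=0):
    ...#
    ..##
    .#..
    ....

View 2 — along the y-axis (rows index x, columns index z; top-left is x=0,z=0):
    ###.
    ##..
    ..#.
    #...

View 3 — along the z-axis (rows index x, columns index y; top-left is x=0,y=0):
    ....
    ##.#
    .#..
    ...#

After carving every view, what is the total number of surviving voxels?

start: 4×4×4 = 64 voxels
[1] x-view keeps 4 columns → grid now 16
[2] y-view keeps 7 columns → grid now 4
[3] z-view keeps 5 columns → grid now 1

remaining voxels: 1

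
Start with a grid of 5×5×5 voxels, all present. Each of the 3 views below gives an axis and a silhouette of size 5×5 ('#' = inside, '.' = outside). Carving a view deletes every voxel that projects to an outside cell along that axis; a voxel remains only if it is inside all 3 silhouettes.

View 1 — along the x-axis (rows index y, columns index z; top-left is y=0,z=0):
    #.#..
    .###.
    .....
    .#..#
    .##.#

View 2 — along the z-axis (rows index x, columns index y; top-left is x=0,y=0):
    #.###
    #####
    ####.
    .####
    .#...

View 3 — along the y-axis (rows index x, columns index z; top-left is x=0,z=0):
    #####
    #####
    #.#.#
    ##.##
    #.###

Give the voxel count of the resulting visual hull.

remaining voxels: 29

start: 5×5×5 = 125 voxels
  1. axis=0 (YZ plane), |mask|=10  ⇒  voxels=50
  2. axis=2 (XY plane), |mask|=18  ⇒  voxels=35
  3. axis=1 (XZ plane), |mask|=21  ⇒  voxels=29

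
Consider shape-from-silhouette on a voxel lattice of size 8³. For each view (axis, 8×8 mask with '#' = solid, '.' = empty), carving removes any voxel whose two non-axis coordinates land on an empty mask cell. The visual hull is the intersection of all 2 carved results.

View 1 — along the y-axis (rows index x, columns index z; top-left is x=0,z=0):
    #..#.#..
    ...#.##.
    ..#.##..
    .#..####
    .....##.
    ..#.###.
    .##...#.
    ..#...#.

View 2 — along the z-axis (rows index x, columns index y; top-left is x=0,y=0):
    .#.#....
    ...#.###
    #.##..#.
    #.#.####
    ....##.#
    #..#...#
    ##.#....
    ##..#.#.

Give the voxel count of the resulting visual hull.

full grid |V| = 512
step 1: project along y, AND mask (25/64) → |grid| = 200
step 2: project along z, AND mask (29/64) → |grid| = 95

voxel count = 95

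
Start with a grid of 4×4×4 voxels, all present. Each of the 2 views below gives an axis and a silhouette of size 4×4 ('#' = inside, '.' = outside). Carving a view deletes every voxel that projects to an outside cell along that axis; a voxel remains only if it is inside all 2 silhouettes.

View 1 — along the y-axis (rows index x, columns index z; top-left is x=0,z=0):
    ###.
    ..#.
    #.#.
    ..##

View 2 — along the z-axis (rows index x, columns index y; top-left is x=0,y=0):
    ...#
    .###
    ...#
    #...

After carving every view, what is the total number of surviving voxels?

voxel count = 10

start: 4×4×4 = 64 voxels
V1 y: intersect with XZ mask (8 set) -- 32 left
V2 z: intersect with XY mask (6 set) -- 10 left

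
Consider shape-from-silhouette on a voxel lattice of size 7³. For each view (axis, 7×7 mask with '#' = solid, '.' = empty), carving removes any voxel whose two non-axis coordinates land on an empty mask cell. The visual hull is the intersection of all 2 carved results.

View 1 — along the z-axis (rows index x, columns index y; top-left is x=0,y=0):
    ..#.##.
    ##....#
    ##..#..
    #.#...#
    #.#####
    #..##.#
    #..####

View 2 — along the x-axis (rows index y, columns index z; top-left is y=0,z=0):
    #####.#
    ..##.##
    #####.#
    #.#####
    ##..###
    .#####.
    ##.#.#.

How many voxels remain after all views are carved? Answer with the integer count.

start: 7×7×7 = 343 voxels
carve view 1 (along z, XY-mask fill 27/49): 189 voxels remain
carve view 2 (along x, YZ-mask fill 36/49): 140 voxels remain

remaining voxels: 140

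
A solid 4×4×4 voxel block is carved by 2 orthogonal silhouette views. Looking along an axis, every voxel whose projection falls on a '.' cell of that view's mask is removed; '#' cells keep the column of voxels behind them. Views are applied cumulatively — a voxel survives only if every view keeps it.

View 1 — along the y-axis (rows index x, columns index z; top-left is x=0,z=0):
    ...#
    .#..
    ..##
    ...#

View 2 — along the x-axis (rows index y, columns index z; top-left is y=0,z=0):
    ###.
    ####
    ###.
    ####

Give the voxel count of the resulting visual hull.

initial block: 4^3 = 64
carve view 1 (along y, XZ-mask fill 5/16): 20 voxels remain
carve view 2 (along x, YZ-mask fill 14/16): 14 voxels remain

remaining voxels: 14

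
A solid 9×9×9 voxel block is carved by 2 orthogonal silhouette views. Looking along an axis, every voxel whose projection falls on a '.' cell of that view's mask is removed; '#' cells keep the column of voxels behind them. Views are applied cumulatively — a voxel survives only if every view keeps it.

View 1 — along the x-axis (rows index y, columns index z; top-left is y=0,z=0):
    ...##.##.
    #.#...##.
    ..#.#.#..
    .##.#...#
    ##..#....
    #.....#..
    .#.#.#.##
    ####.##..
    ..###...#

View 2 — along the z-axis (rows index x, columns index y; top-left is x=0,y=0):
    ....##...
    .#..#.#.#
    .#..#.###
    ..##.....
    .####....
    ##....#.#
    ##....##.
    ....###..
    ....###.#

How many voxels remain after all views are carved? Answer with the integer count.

|visual hull| = 124

initial block: 9^3 = 729
step 1: project along x, AND mask (35/81) → |grid| = 315
step 2: project along z, AND mask (32/81) → |grid| = 124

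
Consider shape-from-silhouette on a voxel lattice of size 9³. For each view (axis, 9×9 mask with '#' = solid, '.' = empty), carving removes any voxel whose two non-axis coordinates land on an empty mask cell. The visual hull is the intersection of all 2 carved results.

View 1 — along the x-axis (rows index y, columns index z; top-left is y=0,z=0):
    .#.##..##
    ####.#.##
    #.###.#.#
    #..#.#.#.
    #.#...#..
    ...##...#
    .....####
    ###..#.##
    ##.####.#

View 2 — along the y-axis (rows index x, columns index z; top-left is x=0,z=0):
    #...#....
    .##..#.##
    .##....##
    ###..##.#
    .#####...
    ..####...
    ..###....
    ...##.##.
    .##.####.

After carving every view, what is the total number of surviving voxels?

start: 9×9×9 = 729 voxels
[1] x-view keeps 45 columns → grid now 405
[2] y-view keeps 39 columns → grid now 186

186 voxels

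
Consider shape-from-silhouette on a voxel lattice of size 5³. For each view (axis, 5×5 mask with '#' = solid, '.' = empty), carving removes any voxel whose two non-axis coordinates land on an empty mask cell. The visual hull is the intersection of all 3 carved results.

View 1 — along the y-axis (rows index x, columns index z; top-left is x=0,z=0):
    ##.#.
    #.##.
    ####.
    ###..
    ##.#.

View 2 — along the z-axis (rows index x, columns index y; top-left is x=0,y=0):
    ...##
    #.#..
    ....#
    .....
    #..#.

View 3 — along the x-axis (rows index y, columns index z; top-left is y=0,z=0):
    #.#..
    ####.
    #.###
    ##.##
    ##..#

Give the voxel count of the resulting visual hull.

start: 5×5×5 = 125 voxels
after view 1 [y-axis, 16 of 25 cells solid] → remaining = 80
after view 2 [z-axis, 7 of 25 cells solid] → remaining = 22
after view 3 [x-axis, 17 of 25 cells solid] → remaining = 16

remaining voxels: 16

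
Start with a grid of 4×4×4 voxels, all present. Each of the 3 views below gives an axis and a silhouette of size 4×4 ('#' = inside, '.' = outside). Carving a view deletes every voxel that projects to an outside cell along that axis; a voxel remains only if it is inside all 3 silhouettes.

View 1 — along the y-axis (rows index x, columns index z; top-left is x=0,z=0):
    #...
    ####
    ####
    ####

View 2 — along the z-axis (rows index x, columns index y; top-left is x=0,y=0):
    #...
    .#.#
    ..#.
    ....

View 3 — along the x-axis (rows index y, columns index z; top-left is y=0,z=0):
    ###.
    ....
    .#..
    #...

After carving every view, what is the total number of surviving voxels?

|visual hull| = 3

full grid |V| = 64
carve view 1 (along y, XZ-mask fill 13/16): 52 voxels remain
carve view 2 (along z, XY-mask fill 4/16): 13 voxels remain
carve view 3 (along x, YZ-mask fill 5/16): 3 voxels remain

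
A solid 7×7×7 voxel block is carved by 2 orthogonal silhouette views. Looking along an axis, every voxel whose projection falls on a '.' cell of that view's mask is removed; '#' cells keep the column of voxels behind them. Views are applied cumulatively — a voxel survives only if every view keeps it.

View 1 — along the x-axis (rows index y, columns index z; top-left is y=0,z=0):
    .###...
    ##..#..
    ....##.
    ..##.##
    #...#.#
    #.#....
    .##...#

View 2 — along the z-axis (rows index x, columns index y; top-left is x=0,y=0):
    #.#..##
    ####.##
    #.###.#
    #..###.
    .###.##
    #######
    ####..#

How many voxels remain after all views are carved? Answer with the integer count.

full grid |V| = 343
[1] x-view keeps 20 columns → grid now 140
[2] z-view keeps 36 columns → grid now 103

voxel count = 103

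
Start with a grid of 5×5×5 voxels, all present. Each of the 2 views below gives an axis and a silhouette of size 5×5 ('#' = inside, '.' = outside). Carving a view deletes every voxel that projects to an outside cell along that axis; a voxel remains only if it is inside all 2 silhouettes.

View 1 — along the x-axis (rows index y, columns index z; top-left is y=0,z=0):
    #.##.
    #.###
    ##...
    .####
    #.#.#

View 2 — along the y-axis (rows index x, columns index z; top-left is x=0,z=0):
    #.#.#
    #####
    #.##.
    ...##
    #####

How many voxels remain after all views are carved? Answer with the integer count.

|visual hull| = 60

before carving: 125 voxels (5×5×5)
V1 x: intersect with YZ mask (16 set) -- 80 left
V2 y: intersect with XZ mask (18 set) -- 60 left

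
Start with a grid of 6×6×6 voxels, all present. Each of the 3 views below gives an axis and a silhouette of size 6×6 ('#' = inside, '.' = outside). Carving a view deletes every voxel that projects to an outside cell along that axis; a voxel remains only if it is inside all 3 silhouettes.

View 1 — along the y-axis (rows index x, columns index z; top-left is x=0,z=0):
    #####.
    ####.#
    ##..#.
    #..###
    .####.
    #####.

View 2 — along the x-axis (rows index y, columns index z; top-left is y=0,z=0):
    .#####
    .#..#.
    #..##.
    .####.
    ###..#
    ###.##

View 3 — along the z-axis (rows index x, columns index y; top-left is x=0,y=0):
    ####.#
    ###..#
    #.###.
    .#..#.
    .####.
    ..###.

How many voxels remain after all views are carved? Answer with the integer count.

59 voxels

full grid |V| = 216
V1 y: intersect with XZ mask (26 set) -- 156 left
V2 x: intersect with YZ mask (23 set) -- 102 left
V3 z: intersect with XY mask (22 set) -- 59 left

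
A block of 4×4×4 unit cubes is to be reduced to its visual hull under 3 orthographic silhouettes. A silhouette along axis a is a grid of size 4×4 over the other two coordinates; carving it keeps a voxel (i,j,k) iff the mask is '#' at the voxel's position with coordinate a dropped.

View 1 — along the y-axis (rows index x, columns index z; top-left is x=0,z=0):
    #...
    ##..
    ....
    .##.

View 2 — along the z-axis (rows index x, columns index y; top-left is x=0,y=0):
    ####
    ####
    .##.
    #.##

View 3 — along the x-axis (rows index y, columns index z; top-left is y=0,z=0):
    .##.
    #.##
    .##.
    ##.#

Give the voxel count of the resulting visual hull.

12 voxels

before carving: 64 voxels (4×4×4)
carve view 1 (along y, XZ-mask fill 5/16): 20 voxels remain
carve view 2 (along z, XY-mask fill 13/16): 18 voxels remain
carve view 3 (along x, YZ-mask fill 10/16): 12 voxels remain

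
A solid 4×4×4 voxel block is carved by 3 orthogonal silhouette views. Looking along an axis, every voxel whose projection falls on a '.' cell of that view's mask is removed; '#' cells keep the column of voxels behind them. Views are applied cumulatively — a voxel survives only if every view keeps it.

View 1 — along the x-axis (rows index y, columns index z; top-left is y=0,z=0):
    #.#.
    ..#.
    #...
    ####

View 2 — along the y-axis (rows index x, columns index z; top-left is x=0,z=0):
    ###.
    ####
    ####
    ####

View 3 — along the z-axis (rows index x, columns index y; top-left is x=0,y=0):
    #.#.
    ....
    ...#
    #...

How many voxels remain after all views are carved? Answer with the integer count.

before carving: 64 voxels (4×4×4)
carve view 1 (along x, YZ-mask fill 8/16): 32 voxels remain
carve view 2 (along y, XZ-mask fill 15/16): 31 voxels remain
carve view 3 (along z, XY-mask fill 4/16): 9 voxels remain

|visual hull| = 9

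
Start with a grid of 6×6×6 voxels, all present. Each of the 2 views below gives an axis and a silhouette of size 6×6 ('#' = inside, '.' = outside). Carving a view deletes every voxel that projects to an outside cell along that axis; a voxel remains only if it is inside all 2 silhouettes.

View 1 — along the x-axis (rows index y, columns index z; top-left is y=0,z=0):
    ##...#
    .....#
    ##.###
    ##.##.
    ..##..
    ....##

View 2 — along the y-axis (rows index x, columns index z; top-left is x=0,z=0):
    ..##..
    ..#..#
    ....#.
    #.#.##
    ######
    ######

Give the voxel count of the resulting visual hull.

|visual hull| = 57

before carving: 216 voxels (6×6×6)
step 1: project along x, AND mask (17/36) → |grid| = 102
step 2: project along y, AND mask (21/36) → |grid| = 57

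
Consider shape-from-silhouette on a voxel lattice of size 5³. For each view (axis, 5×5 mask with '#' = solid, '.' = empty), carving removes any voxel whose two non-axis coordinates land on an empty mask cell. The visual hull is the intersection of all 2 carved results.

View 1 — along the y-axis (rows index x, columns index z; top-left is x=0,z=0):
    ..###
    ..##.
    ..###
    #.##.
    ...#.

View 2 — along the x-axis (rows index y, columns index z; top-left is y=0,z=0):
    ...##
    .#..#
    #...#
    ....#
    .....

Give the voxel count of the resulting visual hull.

full grid |V| = 125
  1. axis=1 (XZ plane), |mask|=12  ⇒  voxels=60
  2. axis=0 (YZ plane), |mask|=7  ⇒  voxels=14

|visual hull| = 14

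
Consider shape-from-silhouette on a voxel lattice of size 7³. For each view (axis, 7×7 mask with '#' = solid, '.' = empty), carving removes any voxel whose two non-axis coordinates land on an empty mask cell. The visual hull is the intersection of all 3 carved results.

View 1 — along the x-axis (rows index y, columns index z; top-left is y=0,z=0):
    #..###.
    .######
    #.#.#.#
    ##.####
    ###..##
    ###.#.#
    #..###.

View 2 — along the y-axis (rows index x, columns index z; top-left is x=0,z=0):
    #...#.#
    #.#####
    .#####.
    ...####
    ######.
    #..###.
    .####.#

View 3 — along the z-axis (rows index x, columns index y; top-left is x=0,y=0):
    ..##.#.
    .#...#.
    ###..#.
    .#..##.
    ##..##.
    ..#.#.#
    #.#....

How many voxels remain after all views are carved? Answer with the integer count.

69 voxels

before carving: 343 voxels (7×7×7)
  1. axis=0 (YZ plane), |mask|=34  ⇒  voxels=238
  2. axis=1 (XZ plane), |mask|=33  ⇒  voxels=163
  3. axis=2 (XY plane), |mask|=21  ⇒  voxels=69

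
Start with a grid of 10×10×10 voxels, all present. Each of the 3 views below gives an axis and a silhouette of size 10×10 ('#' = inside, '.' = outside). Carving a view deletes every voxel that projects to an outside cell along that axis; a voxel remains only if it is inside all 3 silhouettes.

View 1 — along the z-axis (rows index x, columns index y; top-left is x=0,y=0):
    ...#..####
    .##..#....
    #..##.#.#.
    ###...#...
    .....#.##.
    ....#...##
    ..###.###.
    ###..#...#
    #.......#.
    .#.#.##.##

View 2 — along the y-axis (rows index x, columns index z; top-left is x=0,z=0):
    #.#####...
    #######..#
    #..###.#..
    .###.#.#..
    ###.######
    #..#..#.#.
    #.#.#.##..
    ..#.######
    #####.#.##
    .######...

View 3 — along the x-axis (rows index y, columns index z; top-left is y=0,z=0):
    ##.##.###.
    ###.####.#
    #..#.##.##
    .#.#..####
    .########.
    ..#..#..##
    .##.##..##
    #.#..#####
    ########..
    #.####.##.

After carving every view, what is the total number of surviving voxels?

169 voxels

start: 10×10×10 = 1000 voxels
V1 z: intersect with XY mask (42 set) -- 420 left
V2 y: intersect with XZ mask (63 set) -- 255 left
V3 x: intersect with YZ mask (67 set) -- 169 left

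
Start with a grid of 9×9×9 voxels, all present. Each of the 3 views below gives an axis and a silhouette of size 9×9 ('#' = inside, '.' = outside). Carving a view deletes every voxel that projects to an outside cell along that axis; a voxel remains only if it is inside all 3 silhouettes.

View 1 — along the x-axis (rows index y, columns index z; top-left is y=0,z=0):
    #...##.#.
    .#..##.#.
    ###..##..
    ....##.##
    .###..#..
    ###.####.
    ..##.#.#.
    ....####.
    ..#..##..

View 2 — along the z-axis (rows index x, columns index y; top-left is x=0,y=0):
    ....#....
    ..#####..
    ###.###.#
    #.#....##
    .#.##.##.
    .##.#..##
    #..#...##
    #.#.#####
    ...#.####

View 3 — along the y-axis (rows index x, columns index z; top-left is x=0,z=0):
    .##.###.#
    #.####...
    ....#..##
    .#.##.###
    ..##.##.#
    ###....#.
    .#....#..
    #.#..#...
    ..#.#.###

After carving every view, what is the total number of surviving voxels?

voxel count = 82

start: 9×9×9 = 729 voxels
after view 1 [x-axis, 39 of 81 cells solid] → remaining = 351
after view 2 [z-axis, 43 of 81 cells solid] → remaining = 183
after view 3 [y-axis, 39 of 81 cells solid] → remaining = 82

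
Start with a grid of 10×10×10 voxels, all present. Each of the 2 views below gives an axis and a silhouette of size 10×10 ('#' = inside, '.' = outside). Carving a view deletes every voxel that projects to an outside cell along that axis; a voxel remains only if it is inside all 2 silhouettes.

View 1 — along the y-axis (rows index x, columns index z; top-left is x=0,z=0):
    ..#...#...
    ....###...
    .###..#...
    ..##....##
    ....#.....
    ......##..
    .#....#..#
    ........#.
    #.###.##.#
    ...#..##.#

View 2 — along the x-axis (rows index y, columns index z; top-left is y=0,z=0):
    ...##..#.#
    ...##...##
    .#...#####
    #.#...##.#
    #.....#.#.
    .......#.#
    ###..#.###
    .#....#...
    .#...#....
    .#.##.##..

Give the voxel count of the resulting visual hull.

voxel count = 130

full grid |V| = 1000
step 1: project along y, AND mask (31/100) → |grid| = 310
step 2: project along x, AND mask (40/100) → |grid| = 130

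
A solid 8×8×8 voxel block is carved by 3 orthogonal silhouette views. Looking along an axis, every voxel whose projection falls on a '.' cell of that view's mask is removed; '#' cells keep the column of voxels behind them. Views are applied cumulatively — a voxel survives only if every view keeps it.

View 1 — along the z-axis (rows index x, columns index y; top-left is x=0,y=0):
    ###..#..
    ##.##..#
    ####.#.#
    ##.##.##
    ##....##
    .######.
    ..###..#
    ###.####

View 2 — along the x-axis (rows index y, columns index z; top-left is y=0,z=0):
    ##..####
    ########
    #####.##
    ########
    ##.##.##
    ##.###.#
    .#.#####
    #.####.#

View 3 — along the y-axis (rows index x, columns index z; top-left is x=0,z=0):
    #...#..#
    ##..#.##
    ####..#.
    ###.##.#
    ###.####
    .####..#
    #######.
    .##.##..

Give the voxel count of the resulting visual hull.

183 voxels

full grid |V| = 512
[1] z-view keeps 42 columns → grid now 336
[2] x-view keeps 53 columns → grid now 281
[3] y-view keeps 42 columns → grid now 183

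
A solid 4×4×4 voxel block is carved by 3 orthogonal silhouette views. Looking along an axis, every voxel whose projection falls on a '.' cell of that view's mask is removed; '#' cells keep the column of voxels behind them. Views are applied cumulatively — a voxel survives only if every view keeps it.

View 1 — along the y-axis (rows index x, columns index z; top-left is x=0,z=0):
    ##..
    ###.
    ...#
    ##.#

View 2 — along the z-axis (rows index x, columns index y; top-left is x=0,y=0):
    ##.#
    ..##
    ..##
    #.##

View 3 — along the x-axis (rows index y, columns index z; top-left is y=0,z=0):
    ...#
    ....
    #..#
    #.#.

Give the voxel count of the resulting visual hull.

before carving: 64 voxels (4×4×4)
[1] y-view keeps 9 columns → grid now 36
[2] z-view keeps 10 columns → grid now 23
[3] x-view keeps 5 columns → grid now 9

voxel count = 9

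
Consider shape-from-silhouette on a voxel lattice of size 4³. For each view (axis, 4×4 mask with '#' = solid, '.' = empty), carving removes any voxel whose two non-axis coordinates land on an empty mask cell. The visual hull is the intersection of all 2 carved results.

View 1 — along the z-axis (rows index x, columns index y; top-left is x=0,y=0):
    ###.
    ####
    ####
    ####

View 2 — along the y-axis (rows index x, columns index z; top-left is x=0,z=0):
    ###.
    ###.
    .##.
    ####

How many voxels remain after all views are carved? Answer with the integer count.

start: 4×4×4 = 64 voxels
V1 z: intersect with XY mask (15 set) -- 60 left
V2 y: intersect with XZ mask (12 set) -- 45 left

remaining voxels: 45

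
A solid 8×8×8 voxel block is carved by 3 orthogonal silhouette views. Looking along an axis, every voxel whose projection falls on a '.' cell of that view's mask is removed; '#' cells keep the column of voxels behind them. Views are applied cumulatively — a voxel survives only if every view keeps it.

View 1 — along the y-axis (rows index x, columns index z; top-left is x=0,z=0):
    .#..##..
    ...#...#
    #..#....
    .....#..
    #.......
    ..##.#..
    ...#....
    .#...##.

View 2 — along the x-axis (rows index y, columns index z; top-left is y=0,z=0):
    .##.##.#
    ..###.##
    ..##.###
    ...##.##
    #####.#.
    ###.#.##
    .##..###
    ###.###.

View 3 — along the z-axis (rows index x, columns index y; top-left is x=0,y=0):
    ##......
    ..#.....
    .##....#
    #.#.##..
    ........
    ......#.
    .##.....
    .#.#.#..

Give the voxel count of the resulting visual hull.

|visual hull| = 19

before carving: 512 voxels (8×8×8)
step 1: project along y, AND mask (16/64) → |grid| = 128
step 2: project along x, AND mask (42/64) → |grid| = 74
step 3: project along z, AND mask (16/64) → |grid| = 19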